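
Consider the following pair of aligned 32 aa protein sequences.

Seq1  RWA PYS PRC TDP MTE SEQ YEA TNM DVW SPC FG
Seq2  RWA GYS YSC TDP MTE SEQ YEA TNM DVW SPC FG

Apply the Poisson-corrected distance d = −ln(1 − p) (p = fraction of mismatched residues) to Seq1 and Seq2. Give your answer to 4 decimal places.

0.0984

Differing sites — 4:P/G; 7:P/Y; 8:R/S.
p = 3/32 = 0.093750.
d = −ln(1 − 0.093750) = −ln(0.906250) = 0.0984.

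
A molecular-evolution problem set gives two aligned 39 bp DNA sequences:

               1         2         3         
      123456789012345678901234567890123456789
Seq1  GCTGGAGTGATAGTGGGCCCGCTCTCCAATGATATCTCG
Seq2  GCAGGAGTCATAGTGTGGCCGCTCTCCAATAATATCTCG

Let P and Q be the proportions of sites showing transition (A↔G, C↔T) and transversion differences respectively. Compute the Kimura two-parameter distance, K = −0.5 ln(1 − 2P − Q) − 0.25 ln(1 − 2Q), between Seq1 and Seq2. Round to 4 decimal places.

The sequences differ at positions 3 (T/A, transversion), 9 (G/C, transversion), 16 (G/T, transversion), 18 (C/G, transversion), 31 (G/A, transition).
Of the 5 differences, 1 transition and 4 transversions over 39 sites: P = 1/39 = 0.025641, Q = 4/39 = 0.102564.
d = −0.5·ln(0.846154) − 0.25·ln(0.794872) = −0.5·(-0.167054) − 0.25·(-0.229574) = 0.1409.

0.1409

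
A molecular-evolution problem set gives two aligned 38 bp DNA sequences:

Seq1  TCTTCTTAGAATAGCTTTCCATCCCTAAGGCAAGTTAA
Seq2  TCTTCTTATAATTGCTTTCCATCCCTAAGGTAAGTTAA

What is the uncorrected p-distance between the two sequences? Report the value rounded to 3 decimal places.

Mismatches occur at site 9 (G/T), site 13 (A/T), site 31 (C/T).
There are 3 differences over 38 sites, so p = 3/38 = 0.079.

0.079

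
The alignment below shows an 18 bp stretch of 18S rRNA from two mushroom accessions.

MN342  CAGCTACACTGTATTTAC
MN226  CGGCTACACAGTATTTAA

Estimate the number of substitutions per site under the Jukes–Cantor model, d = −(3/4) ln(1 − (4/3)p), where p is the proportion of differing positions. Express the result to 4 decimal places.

0.1885

Mismatches occur at site 2 (A→G), site 10 (T→A), site 18 (C→A).
p = 3/18 = 0.166667.
d = −0.75 · ln(1 − (4/3)·0.166667) = −0.75 · ln(0.777777) = −0.75 · (-0.251315) = 0.1885.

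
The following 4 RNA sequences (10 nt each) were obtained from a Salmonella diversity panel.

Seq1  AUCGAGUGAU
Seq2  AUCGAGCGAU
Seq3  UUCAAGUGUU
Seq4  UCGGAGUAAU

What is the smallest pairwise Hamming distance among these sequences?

Pairwise Hamming distances:
  Seq1 vs Seq2: 1
  Seq1 vs Seq3: 3
  Seq1 vs Seq4: 4
  Seq2 vs Seq3: 4
  Seq2 vs Seq4: 5
  Seq3 vs Seq4: 5
The smallest is 1, between Seq1 and Seq2.

1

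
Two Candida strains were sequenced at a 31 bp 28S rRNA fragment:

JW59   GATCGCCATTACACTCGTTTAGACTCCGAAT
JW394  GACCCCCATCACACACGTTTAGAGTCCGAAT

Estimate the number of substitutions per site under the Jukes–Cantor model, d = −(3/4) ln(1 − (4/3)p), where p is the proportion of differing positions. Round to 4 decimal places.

Differing sites — 3:T/C; 5:G/C; 10:T/C; 15:T/A; 24:C/G.
p = 5/31 = 0.161290.
d = −0.75 · ln(1 − (4/3)·0.161290) = −0.75 · ln(0.784947) = −0.75 · (-0.242139) = 0.1816.

0.1816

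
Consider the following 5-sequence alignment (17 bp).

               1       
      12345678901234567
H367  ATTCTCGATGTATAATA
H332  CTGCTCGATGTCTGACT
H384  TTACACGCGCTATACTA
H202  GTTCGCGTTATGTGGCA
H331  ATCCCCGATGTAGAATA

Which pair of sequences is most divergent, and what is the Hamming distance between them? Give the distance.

11

Pairwise Hamming distances:
  H367 vs H332: 6
  H367 vs H384: 7
  H367 vs H202: 8
  H367 vs H331: 3
  H332 vs H384: 11
  H332 vs H202: 8
  H332 vs H331: 8
  H384 vs H202: 10
  H384 vs H331: 8
  H202 vs H331: 10
The largest is 11, between H332 and H384.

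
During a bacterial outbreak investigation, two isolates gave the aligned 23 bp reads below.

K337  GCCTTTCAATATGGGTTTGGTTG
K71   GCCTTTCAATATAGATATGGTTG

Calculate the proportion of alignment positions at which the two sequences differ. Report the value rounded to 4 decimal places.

Mismatches occur at site 13 (G→A), site 15 (G→A), site 17 (T→A).
There are 3 differences over 23 sites, so p = 3/23 = 0.1304.

0.1304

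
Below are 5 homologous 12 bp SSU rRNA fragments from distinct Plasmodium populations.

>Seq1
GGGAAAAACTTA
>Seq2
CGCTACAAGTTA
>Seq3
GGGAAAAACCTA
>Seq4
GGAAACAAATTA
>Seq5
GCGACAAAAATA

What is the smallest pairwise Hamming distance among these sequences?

1

Pairwise Hamming distances:
  Seq1 vs Seq2: 5
  Seq1 vs Seq3: 1
  Seq1 vs Seq4: 3
  Seq1 vs Seq5: 4
  Seq2 vs Seq3: 6
  Seq2 vs Seq4: 4
  Seq2 vs Seq5: 8
  Seq3 vs Seq4: 4
  Seq3 vs Seq5: 4
  Seq4 vs Seq5: 5
The smallest is 1, between Seq1 and Seq3.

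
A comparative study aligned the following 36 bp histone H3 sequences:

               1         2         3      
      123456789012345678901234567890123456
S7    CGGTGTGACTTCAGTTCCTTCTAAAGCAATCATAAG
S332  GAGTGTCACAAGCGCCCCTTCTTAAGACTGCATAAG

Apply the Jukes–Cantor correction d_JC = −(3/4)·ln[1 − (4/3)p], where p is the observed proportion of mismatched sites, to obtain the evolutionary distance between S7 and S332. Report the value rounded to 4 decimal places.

Differing sites — 1:C/G; 2:G/A; 7:G/C; 10:T/A; 11:T/A; 12:C/G; 13:A/C; 15:T/C; 16:T/C; 23:A/T; 27:C/A; 28:A/C; 29:A/T; 30:T/G.
p = 14/36 = 0.388889.
d = −0.75 · ln(1 − (4/3)·0.388889) = −0.75 · ln(0.481481) = −0.75 · (-0.730889) = 0.5482.

0.5482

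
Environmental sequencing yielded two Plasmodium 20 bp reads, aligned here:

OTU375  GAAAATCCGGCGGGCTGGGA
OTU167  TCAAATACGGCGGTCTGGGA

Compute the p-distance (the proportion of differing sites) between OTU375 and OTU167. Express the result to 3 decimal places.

0.200

The sequences differ at positions 1 (G/T), 2 (A/C), 7 (C/A), 14 (G/T).
There are 4 differences over 20 sites, so p = 4/20 = 0.200.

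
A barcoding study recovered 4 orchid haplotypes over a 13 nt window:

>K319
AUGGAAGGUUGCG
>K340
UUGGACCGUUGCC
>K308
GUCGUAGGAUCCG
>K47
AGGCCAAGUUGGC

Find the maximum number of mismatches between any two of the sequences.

10

Pairwise Hamming distances:
  K319 vs K340: 4
  K319 vs K308: 5
  K319 vs K47: 6
  K340 vs K308: 8
  K340 vs K47: 7
  K308 vs K47: 10
The largest is 10, between K308 and K47.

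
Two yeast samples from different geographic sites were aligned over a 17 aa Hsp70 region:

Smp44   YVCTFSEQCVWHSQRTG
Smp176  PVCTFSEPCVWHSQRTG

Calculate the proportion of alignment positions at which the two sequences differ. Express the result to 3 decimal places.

0.118

The sequences differ at positions 1 (Y/P), 8 (Q/P).
There are 2 differences over 17 sites, so p = 2/17 = 0.118.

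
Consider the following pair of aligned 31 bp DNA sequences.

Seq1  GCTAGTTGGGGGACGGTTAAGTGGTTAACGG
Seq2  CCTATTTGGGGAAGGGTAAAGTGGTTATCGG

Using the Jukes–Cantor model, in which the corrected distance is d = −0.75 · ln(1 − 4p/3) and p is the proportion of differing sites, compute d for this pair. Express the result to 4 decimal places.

0.2239

Differing sites — 1:G/C; 5:G/T; 12:G/A; 14:C/G; 18:T/A; 28:A/T.
p = 6/31 = 0.193548.
d = −0.75 · ln(1 − (4/3)·0.193548) = −0.75 · ln(0.741936) = −0.75 · (-0.298492) = 0.2239.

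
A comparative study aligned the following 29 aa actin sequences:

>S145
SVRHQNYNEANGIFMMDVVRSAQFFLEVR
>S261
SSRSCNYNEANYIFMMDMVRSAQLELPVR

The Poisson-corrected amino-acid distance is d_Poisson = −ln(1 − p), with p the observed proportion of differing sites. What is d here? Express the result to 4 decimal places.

0.3228

Mismatches occur at site 2 (V→S), site 4 (H→S), site 5 (Q→C), site 12 (G→Y), site 18 (V→M), site 24 (F→L), site 25 (F→E), site 27 (E→P).
p = 8/29 = 0.275862.
d = −ln(1 − 0.275862) = −ln(0.724138) = 0.3228.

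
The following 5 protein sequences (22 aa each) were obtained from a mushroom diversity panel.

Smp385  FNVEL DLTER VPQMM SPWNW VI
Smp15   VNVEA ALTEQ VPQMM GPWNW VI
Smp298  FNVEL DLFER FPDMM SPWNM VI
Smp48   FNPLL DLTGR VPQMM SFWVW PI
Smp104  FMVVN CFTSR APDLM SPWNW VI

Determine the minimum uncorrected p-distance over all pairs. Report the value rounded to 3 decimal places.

Pairwise Hamming distances:
  Smp385 vs Smp15: 5
  Smp385 vs Smp298: 4
  Smp385 vs Smp48: 6
  Smp385 vs Smp104: 9
  Smp15 vs Smp298: 9
  Smp15 vs Smp48: 11
  Smp15 vs Smp104: 12
  Smp298 vs Smp48: 10
  Smp298 vs Smp104: 10
  Smp48 vs Smp104: 13
The smallest is 4 mismatches, between Smp385 and Smp298; p = 4/22 = 0.182.

0.182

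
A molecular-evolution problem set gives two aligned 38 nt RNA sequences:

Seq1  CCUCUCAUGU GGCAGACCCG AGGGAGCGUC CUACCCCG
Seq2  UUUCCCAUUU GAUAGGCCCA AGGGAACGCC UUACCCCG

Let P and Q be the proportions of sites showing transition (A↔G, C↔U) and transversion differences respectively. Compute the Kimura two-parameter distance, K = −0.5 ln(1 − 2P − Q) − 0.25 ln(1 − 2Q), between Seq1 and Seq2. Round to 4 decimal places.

Differing sites — 1:C/U (Ti); 2:C/U (Ti); 5:U/C (Ti); 9:G/U (Tv); 12:G/A (Ti); 13:C/U (Ti); 16:A/G (Ti); 20:G/A (Ti); 26:G/A (Ti); 29:U/C (Ti); 31:C/U (Ti).
Of the 11 differences, 10 transitions and 1 transversion over 38 sites: P = 10/38 = 0.263158, Q = 1/38 = 0.026316.
d = −0.5·ln(0.447368) − 0.25·ln(0.947368) = −0.5·(-0.804374) − 0.25·(-0.054068) = 0.4157.

0.4157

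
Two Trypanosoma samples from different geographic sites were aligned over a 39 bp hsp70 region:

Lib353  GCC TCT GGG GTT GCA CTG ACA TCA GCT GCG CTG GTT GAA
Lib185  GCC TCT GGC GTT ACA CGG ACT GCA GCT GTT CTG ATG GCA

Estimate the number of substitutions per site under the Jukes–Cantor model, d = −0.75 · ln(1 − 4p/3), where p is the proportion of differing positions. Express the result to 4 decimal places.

The sequences differ at positions 9 (G/C), 13 (G/A), 17 (T/G), 21 (A/T), 22 (T/G), 29 (C/T), 30 (G/T), 34 (G/A), 36 (T/G), 38 (A/C).
p = 10/39 = 0.256410.
d = −0.75 · ln(1 − (4/3)·0.256410) = −0.75 · ln(0.658120) = −0.75 · (-0.418368) = 0.3138.

0.3138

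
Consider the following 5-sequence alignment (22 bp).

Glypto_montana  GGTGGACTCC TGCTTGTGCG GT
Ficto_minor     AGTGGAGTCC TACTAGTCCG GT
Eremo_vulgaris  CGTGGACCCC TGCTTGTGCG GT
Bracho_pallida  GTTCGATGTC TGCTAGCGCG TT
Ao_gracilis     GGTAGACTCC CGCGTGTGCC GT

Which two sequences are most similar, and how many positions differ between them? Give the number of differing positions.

Pairwise Hamming distances:
  Glypto_montana vs Ficto_minor: 5
  Glypto_montana vs Eremo_vulgaris: 2
  Glypto_montana vs Bracho_pallida: 8
  Glypto_montana vs Ao_gracilis: 4
  Ficto_minor vs Eremo_vulgaris: 6
  Ficto_minor vs Bracho_pallida: 10
  Ficto_minor vs Ao_gracilis: 9
  Eremo_vulgaris vs Bracho_pallida: 9
  Eremo_vulgaris vs Ao_gracilis: 6
  Bracho_pallida vs Ao_gracilis: 11
The smallest is 2, between Glypto_montana and Eremo_vulgaris.

2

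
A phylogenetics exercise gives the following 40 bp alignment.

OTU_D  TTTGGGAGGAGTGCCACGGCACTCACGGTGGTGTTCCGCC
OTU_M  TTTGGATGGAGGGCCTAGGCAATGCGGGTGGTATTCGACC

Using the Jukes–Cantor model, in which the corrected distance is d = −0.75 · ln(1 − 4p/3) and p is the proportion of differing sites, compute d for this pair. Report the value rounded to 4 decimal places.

Mismatches occur at site 6 (G/A), site 7 (A/T), site 12 (T/G), site 16 (A/T), site 17 (C/A), site 22 (C/A), site 24 (C/G), site 25 (A/C), site 26 (C/G), site 33 (G/A), site 37 (C/G), site 38 (G/A).
p = 12/40 = 0.300000.
d = −0.75 · ln(1 − (4/3)·0.300000) = −0.75 · ln(0.600000) = −0.75 · (-0.510826) = 0.3831.

0.3831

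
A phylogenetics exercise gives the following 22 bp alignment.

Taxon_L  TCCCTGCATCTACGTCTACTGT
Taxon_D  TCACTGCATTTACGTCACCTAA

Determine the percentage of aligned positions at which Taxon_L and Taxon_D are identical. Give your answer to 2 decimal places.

Mismatches occur at site 3 (C/A), site 10 (C/T), site 17 (T/A), site 18 (A/C), site 21 (G/A), site 22 (T/A).
16 of the 22 sites match, so the percent identity is 16/22 × 100 = 72.73%.

72.73%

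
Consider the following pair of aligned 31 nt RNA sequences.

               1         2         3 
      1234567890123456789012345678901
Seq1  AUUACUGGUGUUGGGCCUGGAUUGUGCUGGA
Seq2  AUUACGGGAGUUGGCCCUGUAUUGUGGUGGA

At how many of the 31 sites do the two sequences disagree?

Mismatches occur at site 6 (U/G), site 9 (U/A), site 15 (G/C), site 20 (G/U), site 27 (C/G).
That gives 5 mismatches out of 31 aligned sites, so the Hamming distance is 5.

5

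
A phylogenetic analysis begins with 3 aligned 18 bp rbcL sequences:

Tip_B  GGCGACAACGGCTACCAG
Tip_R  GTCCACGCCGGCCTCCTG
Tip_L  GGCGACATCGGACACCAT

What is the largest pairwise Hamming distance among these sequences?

Pairwise Hamming distances:
  Tip_B vs Tip_R: 7
  Tip_B vs Tip_L: 4
  Tip_R vs Tip_L: 8
The largest is 8, between Tip_R and Tip_L.

8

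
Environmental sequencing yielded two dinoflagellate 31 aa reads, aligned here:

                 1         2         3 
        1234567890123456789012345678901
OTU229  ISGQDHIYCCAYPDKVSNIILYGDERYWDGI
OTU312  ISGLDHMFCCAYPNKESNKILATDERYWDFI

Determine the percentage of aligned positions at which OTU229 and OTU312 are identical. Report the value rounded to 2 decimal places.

70.97%

Differing sites — 4:Q/L; 7:I/M; 8:Y/F; 14:D/N; 16:V/E; 19:I/K; 22:Y/A; 23:G/T; 30:G/F.
22 of the 31 sites match, so the percent identity is 22/31 × 100 = 70.97%.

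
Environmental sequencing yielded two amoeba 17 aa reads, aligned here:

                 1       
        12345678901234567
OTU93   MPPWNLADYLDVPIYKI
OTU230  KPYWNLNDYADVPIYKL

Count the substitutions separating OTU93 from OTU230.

Differing sites — 1:M/K; 3:P/Y; 7:A/N; 10:L/A; 17:I/L.
That gives 5 mismatches out of 17 aligned sites, so the Hamming distance is 5.

5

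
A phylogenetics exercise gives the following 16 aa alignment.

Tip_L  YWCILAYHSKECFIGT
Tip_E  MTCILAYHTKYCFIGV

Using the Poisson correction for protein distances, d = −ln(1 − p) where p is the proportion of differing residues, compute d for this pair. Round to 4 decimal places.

Differing sites — 1:Y/M; 2:W/T; 9:S/T; 11:E/Y; 16:T/V.
p = 5/16 = 0.312500.
d = −ln(1 − 0.312500) = −ln(0.687500) = 0.3747.

0.3747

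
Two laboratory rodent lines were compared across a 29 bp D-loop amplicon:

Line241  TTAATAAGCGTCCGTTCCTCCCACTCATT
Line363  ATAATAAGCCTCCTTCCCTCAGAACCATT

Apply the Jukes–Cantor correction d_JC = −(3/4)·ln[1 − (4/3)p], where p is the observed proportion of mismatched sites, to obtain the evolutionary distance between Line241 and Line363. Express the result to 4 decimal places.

Differing sites — 1:T/A; 10:G/C; 14:G/T; 16:T/C; 21:C/A; 22:C/G; 24:C/A; 25:T/C.
p = 8/29 = 0.275862.
d = −0.75 · ln(1 − (4/3)·0.275862) = −0.75 · ln(0.632184) = −0.75 · (-0.458575) = 0.3439.

0.3439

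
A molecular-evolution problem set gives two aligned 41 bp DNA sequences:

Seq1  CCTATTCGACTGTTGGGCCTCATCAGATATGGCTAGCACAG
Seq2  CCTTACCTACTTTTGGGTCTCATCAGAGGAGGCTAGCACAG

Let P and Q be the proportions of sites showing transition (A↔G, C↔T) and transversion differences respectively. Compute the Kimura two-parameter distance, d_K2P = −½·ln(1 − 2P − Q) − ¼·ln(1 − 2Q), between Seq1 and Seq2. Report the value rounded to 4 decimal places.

Differing sites — 4:A/T (Tv); 5:T/A (Tv); 6:T/C (Ti); 8:G/T (Tv); 12:G/T (Tv); 18:C/T (Ti); 28:T/G (Tv); 29:A/G (Ti); 30:T/A (Tv).
Of the 9 differences, 3 transitions and 6 transversions over 41 sites: P = 3/41 = 0.073171, Q = 6/41 = 0.146341.
d = −0.5·ln(0.707317) − 0.25·ln(0.707318) = −0.5·(-0.346276) − 0.25·(-0.346275) = 0.2597.

0.2597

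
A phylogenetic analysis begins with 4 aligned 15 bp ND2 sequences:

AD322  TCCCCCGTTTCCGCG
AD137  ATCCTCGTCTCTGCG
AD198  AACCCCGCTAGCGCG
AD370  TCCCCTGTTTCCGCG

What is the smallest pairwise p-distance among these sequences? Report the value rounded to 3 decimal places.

Pairwise Hamming distances:
  AD322 vs AD137: 5
  AD322 vs AD198: 5
  AD322 vs AD370: 1
  AD137 vs AD198: 7
  AD137 vs AD370: 6
  AD198 vs AD370: 6
The smallest is 1 mismatch, between AD322 and AD370; p = 1/15 = 0.067.

0.067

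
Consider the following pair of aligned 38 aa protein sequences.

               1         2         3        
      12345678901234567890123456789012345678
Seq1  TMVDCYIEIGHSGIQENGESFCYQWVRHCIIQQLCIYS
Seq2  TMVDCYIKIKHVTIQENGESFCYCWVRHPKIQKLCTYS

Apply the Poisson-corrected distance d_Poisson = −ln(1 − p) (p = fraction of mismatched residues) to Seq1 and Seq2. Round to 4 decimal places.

The sequences differ at positions 8 (E/K), 10 (G/K), 12 (S/V), 13 (G/T), 24 (Q/C), 29 (C/P), 30 (I/K), 33 (Q/K), 36 (I/T).
p = 9/38 = 0.236842.
d = −ln(1 − 0.236842) = −ln(0.763158) = 0.2703.

0.2703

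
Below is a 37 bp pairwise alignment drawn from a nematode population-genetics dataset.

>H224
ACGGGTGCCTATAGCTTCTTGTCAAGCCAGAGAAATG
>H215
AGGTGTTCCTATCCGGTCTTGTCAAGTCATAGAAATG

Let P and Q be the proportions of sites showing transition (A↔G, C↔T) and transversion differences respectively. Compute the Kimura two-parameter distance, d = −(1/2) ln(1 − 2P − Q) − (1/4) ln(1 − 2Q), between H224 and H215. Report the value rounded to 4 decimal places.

0.2991

Mismatches occur at site 2 (C↔G, transversion), site 4 (G↔T, transversion), site 7 (G↔T, transversion), site 13 (A↔C, transversion), site 14 (G↔C, transversion), site 15 (C↔G, transversion), site 16 (T↔G, transversion), site 27 (C↔T, transition), site 30 (G↔T, transversion).
Of the 9 differences, 1 transition and 8 transversions over 37 sites: P = 1/37 = 0.027027, Q = 8/37 = 0.216216.
d = −0.5·ln(0.729730) − 0.25·ln(0.567568) = −0.5·(-0.315081) − 0.25·(-0.566395) = 0.2991.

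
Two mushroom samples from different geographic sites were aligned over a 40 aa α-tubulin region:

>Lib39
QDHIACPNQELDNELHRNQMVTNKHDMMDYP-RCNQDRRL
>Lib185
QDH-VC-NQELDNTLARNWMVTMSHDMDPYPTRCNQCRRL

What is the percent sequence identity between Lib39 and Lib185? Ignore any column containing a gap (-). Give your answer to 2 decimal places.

75.68%

Excluding the 3 gap columns leaves 37 comparable sites.
The sequences differ at positions 5 (A/V), 14 (E/T), 16 (H/A), 19 (Q/W), 23 (N/M), 24 (K/S), 28 (M/D), 29 (D/P), 37 (D/C).
28 of the 37 comparable sites match, so the percent identity is 28/37 × 100 = 75.68%.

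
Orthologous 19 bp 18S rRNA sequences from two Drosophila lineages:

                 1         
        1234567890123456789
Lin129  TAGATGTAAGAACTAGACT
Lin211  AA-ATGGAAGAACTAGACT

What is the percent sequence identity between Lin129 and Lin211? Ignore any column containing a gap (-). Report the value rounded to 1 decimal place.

88.9%

Excluding the 1 gap column leaves 18 comparable sites.
The sequences differ at positions 1 (T/A), 7 (T/G).
16 of the 18 comparable sites match, so the percent identity is 16/18 × 100 = 88.9%.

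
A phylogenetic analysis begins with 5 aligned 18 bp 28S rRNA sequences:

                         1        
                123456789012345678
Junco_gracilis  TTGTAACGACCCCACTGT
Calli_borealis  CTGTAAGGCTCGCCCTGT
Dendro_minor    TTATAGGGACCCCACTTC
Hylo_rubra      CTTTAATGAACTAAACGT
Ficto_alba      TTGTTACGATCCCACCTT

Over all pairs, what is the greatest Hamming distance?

11

Pairwise Hamming distances:
  Junco_gracilis vs Calli_borealis: 6
  Junco_gracilis vs Dendro_minor: 5
  Junco_gracilis vs Hylo_rubra: 8
  Junco_gracilis vs Ficto_alba: 4
  Calli_borealis vs Dendro_minor: 9
  Calli_borealis vs Hylo_rubra: 9
  Calli_borealis vs Ficto_alba: 8
  Dendro_minor vs Hylo_rubra: 11
  Dendro_minor vs Ficto_alba: 7
  Hylo_rubra vs Ficto_alba: 9
The largest is 11, between Dendro_minor and Hylo_rubra.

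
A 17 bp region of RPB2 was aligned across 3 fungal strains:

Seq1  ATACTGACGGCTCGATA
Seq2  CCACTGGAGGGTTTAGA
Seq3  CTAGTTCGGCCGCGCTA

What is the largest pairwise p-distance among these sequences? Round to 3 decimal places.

0.706

Pairwise Hamming distances:
  Seq1 vs Seq2: 8
  Seq1 vs Seq3: 8
  Seq2 vs Seq3: 12
The largest is 12 mismatches, between Seq2 and Seq3; p = 12/17 = 0.706.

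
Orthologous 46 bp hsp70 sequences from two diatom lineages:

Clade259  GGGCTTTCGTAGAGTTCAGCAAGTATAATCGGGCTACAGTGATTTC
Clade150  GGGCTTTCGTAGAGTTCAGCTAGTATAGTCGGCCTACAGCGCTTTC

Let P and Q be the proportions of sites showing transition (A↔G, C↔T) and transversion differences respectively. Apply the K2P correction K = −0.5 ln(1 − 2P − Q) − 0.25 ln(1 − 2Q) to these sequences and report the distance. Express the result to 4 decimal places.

The sequences differ at positions 21 (A/T, transversion), 28 (A/G, transition), 33 (G/C, transversion), 40 (T/C, transition), 42 (A/C, transversion).
Of the 5 differences, 2 transitions and 3 transversions over 46 sites: P = 2/46 = 0.043478, Q = 3/46 = 0.065217.
d = −0.5·ln(0.847827) − 0.25·ln(0.869566) = −0.5·(-0.165079) − 0.25·(-0.139761) = 0.1175.

0.1175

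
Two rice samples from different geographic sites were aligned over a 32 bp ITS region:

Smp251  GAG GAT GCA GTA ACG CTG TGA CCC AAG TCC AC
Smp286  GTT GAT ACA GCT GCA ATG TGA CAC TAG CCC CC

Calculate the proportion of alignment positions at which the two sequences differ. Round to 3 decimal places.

0.375

The sequences differ at positions 2 (A/T), 3 (G/T), 7 (G/A), 11 (T/C), 12 (A/T), 13 (A/G), 15 (G/A), 16 (C/A), 23 (C/A), 25 (A/T), 28 (T/C), 31 (A/C).
There are 12 differences over 32 sites, so p = 12/32 = 0.375.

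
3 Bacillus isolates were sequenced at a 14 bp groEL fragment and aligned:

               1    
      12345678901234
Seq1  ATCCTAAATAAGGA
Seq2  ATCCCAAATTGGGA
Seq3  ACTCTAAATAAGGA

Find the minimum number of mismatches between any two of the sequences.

Pairwise Hamming distances:
  Seq1 vs Seq2: 3
  Seq1 vs Seq3: 2
  Seq2 vs Seq3: 5
The smallest is 2, between Seq1 and Seq3.

2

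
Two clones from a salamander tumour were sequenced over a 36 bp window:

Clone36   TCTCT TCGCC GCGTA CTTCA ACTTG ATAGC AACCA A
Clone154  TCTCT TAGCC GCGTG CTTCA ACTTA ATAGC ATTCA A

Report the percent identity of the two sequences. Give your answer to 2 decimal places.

The sequences differ at positions 7 (C/A), 15 (A/G), 25 (G/A), 32 (A/T), 33 (C/T).
31 of the 36 sites match, so the percent identity is 31/36 × 100 = 86.11%.

86.11%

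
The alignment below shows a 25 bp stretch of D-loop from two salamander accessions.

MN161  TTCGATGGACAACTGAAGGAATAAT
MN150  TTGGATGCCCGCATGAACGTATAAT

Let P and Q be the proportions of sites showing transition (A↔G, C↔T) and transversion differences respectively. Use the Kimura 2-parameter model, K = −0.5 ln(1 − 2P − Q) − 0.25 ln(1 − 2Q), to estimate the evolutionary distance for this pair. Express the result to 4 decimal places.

The sequences differ at positions 3 (C/G, transversion), 8 (G/C, transversion), 9 (A/C, transversion), 11 (A/G, transition), 12 (A/C, transversion), 13 (C/A, transversion), 18 (G/C, transversion), 20 (A/T, transversion).
Of the 8 differences, 1 transition and 7 transversions over 25 sites: P = 1/25 = 0.040000, Q = 7/25 = 0.280000.
d = −0.5·ln(0.640000) − 0.25·ln(0.440000) = −0.5·(-0.446287) − 0.25·(-0.820981) = 0.4284.

0.4284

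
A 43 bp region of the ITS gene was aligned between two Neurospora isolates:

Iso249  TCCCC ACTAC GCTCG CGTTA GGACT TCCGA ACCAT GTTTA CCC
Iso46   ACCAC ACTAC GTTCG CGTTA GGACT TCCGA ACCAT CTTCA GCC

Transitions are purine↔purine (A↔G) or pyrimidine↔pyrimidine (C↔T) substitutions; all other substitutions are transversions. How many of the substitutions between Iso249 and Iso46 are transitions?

Mismatches occur at site 1 (T↔A, transversion), site 4 (C↔A, transversion), site 12 (C↔T, transition), site 36 (G↔C, transversion), site 39 (T↔C, transition), site 41 (C↔G, transversion).
Of the 6 differences, 2 transitions and 4 transversions, so the answer is 2.

2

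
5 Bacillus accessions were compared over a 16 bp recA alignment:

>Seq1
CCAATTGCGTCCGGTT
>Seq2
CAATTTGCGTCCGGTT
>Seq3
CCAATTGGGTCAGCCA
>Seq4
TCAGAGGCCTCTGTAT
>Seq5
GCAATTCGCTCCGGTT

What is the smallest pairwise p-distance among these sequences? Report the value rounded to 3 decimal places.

Pairwise Hamming distances:
  Seq1 vs Seq2: 2
  Seq1 vs Seq3: 5
  Seq1 vs Seq4: 8
  Seq1 vs Seq5: 4
  Seq2 vs Seq3: 7
  Seq2 vs Seq4: 9
  Seq2 vs Seq5: 6
  Seq3 vs Seq4: 10
  Seq3 vs Seq5: 7
  Seq4 vs Seq5: 9
The smallest is 2 mismatches, between Seq1 and Seq2; p = 2/16 = 0.125.

0.125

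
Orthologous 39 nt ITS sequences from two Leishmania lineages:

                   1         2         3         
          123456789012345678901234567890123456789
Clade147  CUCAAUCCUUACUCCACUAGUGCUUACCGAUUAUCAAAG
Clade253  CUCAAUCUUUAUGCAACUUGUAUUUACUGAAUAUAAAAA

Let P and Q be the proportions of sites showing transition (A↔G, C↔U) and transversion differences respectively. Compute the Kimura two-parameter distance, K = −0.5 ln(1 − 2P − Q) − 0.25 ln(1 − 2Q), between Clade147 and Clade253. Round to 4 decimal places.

Mismatches occur at site 8 (C/U, transition), site 12 (C/U, transition), site 13 (U/G, transversion), site 15 (C/A, transversion), site 19 (A/U, transversion), site 22 (G/A, transition), site 23 (C/U, transition), site 28 (C/U, transition), site 31 (U/A, transversion), site 35 (C/A, transversion), site 39 (G/A, transition).
Of the 11 differences, 6 transitions and 5 transversions over 39 sites: P = 6/39 = 0.153846, Q = 5/39 = 0.128205.
d = −0.5·ln(0.564103) − 0.25·ln(0.743590) = −0.5·(-0.572518) − 0.25·(-0.296265) = 0.3603.

0.3603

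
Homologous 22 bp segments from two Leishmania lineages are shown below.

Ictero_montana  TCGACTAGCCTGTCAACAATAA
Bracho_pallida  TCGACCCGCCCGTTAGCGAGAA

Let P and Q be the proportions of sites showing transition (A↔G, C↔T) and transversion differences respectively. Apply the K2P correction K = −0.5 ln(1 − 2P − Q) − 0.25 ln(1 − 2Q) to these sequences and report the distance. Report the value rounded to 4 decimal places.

Mismatches occur at site 6 (T→C, transition), site 7 (A→C, transversion), site 11 (T→C, transition), site 14 (C→T, transition), site 16 (A→G, transition), site 18 (A→G, transition), site 20 (T→G, transversion).
Of the 7 differences, 5 transitions and 2 transversions over 22 sites: P = 5/22 = 0.227273, Q = 2/22 = 0.090909.
d = −0.5·ln(0.454545) − 0.25·ln(0.818182) = −0.5·(-0.788458) − 0.25·(-0.200670) = 0.4444.

0.4444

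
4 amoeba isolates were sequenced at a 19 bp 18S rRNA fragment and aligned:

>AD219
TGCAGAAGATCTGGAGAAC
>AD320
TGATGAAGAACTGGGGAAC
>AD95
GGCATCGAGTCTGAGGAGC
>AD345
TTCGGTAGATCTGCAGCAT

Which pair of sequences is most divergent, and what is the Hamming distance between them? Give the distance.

Pairwise Hamming distances:
  AD219 vs AD320: 4
  AD219 vs AD95: 9
  AD219 vs AD345: 6
  AD320 vs AD95: 11
  AD320 vs AD345: 9
  AD95 vs AD345: 13
The largest is 13, between AD95 and AD345.

13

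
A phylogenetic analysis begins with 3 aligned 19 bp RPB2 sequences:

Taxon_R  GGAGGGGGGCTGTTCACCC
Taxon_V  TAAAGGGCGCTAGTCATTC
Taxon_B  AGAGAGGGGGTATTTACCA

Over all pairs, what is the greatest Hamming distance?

11

Pairwise Hamming distances:
  Taxon_R vs Taxon_V: 8
  Taxon_R vs Taxon_B: 6
  Taxon_V vs Taxon_B: 11
The largest is 11, between Taxon_V and Taxon_B.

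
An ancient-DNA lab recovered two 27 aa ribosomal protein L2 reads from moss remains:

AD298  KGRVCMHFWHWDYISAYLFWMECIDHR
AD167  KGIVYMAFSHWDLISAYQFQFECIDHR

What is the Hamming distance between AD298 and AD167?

8

Differing sites — 3:R/I; 5:C/Y; 7:H/A; 9:W/S; 13:Y/L; 18:L/Q; 20:W/Q; 21:M/F.
That gives 8 mismatches out of 27 aligned sites, so the Hamming distance is 8.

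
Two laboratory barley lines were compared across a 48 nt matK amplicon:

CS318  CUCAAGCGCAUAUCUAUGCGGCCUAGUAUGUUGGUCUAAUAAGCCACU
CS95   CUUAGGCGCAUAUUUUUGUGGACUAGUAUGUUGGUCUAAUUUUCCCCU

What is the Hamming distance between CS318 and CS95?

10

Differing sites — 3:C/U; 5:A/G; 14:C/U; 16:A/U; 19:C/U; 22:C/A; 41:A/U; 42:A/U; 43:G/U; 46:A/C.
That gives 10 mismatches out of 48 aligned sites, so the Hamming distance is 10.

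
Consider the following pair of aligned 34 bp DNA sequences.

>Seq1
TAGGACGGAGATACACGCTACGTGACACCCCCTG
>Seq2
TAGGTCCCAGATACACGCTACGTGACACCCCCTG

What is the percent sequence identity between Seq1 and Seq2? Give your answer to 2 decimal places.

Mismatches occur at site 5 (A↔T), site 7 (G↔C), site 8 (G↔C).
31 of the 34 sites match, so the percent identity is 31/34 × 100 = 91.18%.

91.18%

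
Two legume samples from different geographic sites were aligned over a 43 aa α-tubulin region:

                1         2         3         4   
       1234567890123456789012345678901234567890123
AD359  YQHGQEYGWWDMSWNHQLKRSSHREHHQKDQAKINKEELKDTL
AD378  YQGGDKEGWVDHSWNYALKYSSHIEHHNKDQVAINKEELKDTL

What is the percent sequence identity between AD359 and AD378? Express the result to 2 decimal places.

69.77%

The sequences differ at positions 3 (H/G), 5 (Q/D), 6 (E/K), 7 (Y/E), 10 (W/V), 12 (M/H), 16 (H/Y), 17 (Q/A), 20 (R/Y), 24 (R/I), 28 (Q/N), 32 (A/V), 33 (K/A).
30 of the 43 sites match, so the percent identity is 30/43 × 100 = 69.77%.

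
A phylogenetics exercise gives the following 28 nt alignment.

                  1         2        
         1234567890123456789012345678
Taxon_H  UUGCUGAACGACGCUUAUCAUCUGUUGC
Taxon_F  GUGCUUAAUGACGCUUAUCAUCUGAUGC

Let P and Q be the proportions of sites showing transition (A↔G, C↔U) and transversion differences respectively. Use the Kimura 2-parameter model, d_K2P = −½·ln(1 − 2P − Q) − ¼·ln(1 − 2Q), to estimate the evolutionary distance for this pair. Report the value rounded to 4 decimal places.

0.1586

Mismatches occur at site 1 (U→G, transversion), site 6 (G→U, transversion), site 9 (C→U, transition), site 25 (U→A, transversion).
Of the 4 differences, 1 transition and 3 transversions over 28 sites: P = 1/28 = 0.035714, Q = 3/28 = 0.107143.
d = −0.5·ln(0.821429) − 0.25·ln(0.785714) = −0.5·(-0.196710) − 0.25·(-0.241162) = 0.1586.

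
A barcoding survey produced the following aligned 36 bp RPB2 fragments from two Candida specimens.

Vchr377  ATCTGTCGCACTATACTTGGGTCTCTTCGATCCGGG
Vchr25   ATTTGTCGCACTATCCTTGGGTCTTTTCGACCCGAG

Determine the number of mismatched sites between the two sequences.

5

Differing sites — 3:C/T; 15:A/C; 25:C/T; 31:T/C; 35:G/A.
That gives 5 mismatches out of 36 aligned sites, so the Hamming distance is 5.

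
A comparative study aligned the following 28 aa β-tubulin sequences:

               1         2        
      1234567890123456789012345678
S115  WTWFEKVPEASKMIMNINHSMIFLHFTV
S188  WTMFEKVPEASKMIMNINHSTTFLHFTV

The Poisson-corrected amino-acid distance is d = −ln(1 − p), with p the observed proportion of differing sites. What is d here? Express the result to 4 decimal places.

0.1133

The sequences differ at positions 3 (W/M), 21 (M/T), 22 (I/T).
p = 3/28 = 0.107143.
d = −ln(1 − 0.107143) = −ln(0.892857) = 0.1133.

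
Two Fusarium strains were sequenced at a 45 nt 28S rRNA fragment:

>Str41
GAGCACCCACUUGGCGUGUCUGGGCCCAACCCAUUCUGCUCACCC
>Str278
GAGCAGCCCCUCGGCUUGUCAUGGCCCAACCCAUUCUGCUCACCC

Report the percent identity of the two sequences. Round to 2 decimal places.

86.67%

Differing sites — 6:C/G; 9:A/C; 12:U/C; 16:G/U; 21:U/A; 22:G/U.
39 of the 45 sites match, so the percent identity is 39/45 × 100 = 86.67%.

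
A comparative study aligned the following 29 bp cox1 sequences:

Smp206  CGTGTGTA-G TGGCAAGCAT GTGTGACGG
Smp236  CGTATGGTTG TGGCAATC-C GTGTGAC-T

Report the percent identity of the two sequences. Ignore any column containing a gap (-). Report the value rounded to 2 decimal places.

Excluding the 3 gap columns leaves 26 comparable sites.
Differing sites — 4:G/A; 7:T/G; 8:A/T; 17:G/T; 20:T/C; 29:G/T.
20 of the 26 comparable sites match, so the percent identity is 20/26 × 100 = 76.92%.

76.92%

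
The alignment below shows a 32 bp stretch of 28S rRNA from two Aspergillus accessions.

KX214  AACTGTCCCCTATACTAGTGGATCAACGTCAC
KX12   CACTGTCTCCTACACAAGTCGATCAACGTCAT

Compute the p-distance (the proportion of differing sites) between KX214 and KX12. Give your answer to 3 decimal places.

Mismatches occur at site 1 (A/C), site 8 (C/T), site 13 (T/C), site 16 (T/A), site 20 (G/C), site 32 (C/T).
There are 6 differences over 32 sites, so p = 6/32 = 0.188.

0.188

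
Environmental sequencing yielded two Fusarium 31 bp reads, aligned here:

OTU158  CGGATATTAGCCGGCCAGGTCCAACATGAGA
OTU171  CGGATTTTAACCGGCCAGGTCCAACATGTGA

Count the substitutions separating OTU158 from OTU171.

3

Mismatches occur at site 6 (A↔T), site 10 (G↔A), site 29 (A↔T).
That gives 3 mismatches out of 31 aligned sites, so the Hamming distance is 3.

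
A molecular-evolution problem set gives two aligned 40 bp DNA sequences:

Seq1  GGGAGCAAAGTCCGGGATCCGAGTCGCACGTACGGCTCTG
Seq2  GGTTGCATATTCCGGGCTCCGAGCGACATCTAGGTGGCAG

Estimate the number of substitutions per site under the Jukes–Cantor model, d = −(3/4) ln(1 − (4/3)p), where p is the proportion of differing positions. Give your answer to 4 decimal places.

The sequences differ at positions 3 (G/T), 4 (A/T), 8 (A/T), 10 (G/T), 17 (A/C), 24 (T/C), 25 (C/G), 26 (G/A), 29 (C/T), 30 (G/C), 33 (C/G), 35 (G/T), 36 (C/G), 37 (T/G), 39 (T/A).
p = 15/40 = 0.375000.
d = −0.75 · ln(1 − (4/3)·0.375000) = −0.75 · ln(0.500000) = −0.75 · (-0.693147) = 0.5199.

0.5199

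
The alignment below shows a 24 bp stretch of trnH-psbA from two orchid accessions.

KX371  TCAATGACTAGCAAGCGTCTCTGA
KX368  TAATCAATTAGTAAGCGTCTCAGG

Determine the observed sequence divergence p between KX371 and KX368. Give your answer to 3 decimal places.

0.333

Differing sites — 2:C/A; 4:A/T; 5:T/C; 6:G/A; 8:C/T; 12:C/T; 22:T/A; 24:A/G.
There are 8 differences over 24 sites, so p = 8/24 = 0.333.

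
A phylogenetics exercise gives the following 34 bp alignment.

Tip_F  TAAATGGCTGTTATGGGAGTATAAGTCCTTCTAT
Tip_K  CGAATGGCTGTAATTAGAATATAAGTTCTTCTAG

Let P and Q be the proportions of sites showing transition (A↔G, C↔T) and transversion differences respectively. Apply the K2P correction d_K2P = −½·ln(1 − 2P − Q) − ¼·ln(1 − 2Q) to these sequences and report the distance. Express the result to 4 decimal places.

0.2895

Differing sites — 1:T/C (Ti); 2:A/G (Ti); 12:T/A (Tv); 15:G/T (Tv); 16:G/A (Ti); 19:G/A (Ti); 27:C/T (Ti); 34:T/G (Tv).
Of the 8 differences, 5 transitions and 3 transversions over 34 sites: P = 5/34 = 0.147059, Q = 3/34 = 0.088235.
d = −0.5·ln(0.617647) − 0.25·ln(0.823530) = −0.5·(-0.481838) − 0.25·(-0.194155) = 0.2895.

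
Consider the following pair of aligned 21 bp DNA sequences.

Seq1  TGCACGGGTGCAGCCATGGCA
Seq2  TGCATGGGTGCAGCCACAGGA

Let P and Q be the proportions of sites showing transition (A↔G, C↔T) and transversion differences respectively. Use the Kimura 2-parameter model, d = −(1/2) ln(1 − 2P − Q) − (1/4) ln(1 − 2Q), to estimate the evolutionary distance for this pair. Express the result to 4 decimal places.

The sequences differ at positions 5 (C/T, transition), 17 (T/C, transition), 18 (G/A, transition), 20 (C/G, transversion).
Of the 4 differences, 3 transitions and 1 transversion over 21 sites: P = 3/21 = 0.142857, Q = 1/21 = 0.047619.
d = −0.5·ln(0.666667) − 0.25·ln(0.904762) = −0.5·(-0.405465) − 0.25·(-0.100083) = 0.2278.

0.2278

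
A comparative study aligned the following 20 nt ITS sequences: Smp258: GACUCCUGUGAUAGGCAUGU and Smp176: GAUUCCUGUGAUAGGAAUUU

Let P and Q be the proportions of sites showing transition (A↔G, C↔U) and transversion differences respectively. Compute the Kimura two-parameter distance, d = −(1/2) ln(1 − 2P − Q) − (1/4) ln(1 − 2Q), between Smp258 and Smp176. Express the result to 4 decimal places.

0.1674

Differing sites — 3:C/U (Ti); 16:C/A (Tv); 19:G/U (Tv).
Of the 3 differences, 1 transition and 2 transversions over 20 sites: P = 1/20 = 0.050000, Q = 2/20 = 0.100000.
d = −0.5·ln(0.800000) − 0.25·ln(0.800000) = −0.5·(-0.223144) − 0.25·(-0.223144) = 0.1674.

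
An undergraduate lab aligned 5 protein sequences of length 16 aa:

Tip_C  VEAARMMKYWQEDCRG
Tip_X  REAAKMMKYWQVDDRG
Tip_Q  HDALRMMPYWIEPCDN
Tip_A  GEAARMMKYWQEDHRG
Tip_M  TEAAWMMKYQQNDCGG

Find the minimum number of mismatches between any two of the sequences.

Pairwise Hamming distances:
  Tip_C vs Tip_X: 4
  Tip_C vs Tip_Q: 8
  Tip_C vs Tip_A: 2
  Tip_C vs Tip_M: 5
  Tip_X vs Tip_Q: 11
  Tip_X vs Tip_A: 4
  Tip_X vs Tip_M: 6
  Tip_Q vs Tip_A: 9
  Tip_Q vs Tip_M: 11
  Tip_A vs Tip_M: 6
The smallest is 2, between Tip_C and Tip_A.

2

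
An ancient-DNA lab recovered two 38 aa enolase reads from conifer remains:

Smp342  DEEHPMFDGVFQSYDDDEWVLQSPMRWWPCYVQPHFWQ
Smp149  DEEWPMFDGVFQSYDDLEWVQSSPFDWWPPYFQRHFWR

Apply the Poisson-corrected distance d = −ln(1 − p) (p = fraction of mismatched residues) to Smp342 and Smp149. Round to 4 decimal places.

Differing sites — 4:H/W; 17:D/L; 21:L/Q; 22:Q/S; 25:M/F; 26:R/D; 30:C/P; 32:V/F; 34:P/R; 38:Q/R.
p = 10/38 = 0.263158.
d = −ln(1 − 0.263158) = −ln(0.736842) = 0.3054.

0.3054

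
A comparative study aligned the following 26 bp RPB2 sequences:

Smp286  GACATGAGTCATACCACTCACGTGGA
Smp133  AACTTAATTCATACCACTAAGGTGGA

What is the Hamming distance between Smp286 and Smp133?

6

Differing sites — 1:G/A; 4:A/T; 6:G/A; 8:G/T; 19:C/A; 21:C/G.
That gives 6 mismatches out of 26 aligned sites, so the Hamming distance is 6.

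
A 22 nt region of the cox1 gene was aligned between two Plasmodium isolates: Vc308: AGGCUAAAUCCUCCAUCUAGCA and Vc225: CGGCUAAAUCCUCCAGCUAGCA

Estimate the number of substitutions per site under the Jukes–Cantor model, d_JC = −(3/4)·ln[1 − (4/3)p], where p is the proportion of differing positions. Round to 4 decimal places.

Mismatches occur at site 1 (A/C), site 16 (U/G).
p = 2/22 = 0.090909.
d = −0.75 · ln(1 − (4/3)·0.090909) = −0.75 · ln(0.878788) = −0.75 · (-0.129212) = 0.0969.

0.0969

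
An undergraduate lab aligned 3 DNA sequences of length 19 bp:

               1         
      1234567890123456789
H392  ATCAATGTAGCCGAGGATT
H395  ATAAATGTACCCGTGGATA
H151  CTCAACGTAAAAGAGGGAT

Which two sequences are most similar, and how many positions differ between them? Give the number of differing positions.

4

Pairwise Hamming distances:
  H392 vs H395: 4
  H392 vs H151: 7
  H395 vs H151: 10
The smallest is 4, between H392 and H395.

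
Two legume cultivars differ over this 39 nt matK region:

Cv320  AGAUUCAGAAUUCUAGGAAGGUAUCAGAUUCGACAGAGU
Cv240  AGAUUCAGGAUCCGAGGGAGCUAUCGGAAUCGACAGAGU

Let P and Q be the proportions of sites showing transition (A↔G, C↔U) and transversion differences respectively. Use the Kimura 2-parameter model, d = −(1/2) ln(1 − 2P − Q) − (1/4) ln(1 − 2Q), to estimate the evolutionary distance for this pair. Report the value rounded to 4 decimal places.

The sequences differ at positions 9 (A/G, transition), 12 (U/C, transition), 14 (U/G, transversion), 18 (A/G, transition), 21 (G/C, transversion), 26 (A/G, transition), 29 (U/A, transversion).
Of the 7 differences, 4 transitions and 3 transversions over 39 sites: P = 4/39 = 0.102564, Q = 3/39 = 0.076923.
d = −0.5·ln(0.717949) − 0.25·ln(0.846154) = −0.5·(-0.331357) − 0.25·(-0.167054) = 0.2074.

0.2074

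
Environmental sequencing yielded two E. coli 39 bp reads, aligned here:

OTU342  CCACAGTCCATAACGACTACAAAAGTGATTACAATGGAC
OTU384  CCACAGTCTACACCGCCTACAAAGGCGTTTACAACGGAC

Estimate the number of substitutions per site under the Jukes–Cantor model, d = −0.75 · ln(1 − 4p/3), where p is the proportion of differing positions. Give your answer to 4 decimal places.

0.2396

The sequences differ at positions 9 (C/T), 11 (T/C), 13 (A/C), 16 (A/C), 24 (A/G), 26 (T/C), 28 (A/T), 35 (T/C).
p = 8/39 = 0.205128.
d = −0.75 · ln(1 − (4/3)·0.205128) = −0.75 · ln(0.726496) = −0.75 · (-0.319522) = 0.2396.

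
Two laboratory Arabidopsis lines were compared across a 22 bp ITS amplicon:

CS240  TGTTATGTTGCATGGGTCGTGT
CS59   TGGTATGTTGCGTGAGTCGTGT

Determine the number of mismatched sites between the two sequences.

Mismatches occur at site 3 (T/G), site 12 (A/G), site 15 (G/A).
That gives 3 mismatches out of 22 aligned sites, so the Hamming distance is 3.

3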